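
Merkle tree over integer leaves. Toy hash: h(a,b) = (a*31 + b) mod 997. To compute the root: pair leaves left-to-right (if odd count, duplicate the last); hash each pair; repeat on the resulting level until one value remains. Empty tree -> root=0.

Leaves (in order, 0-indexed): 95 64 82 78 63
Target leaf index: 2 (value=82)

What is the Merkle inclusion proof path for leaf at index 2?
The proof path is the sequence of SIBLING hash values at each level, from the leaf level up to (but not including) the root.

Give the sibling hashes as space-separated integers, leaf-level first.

L0 (leaves): [95, 64, 82, 78, 63], target index=2
L1: h(95,64)=(95*31+64)%997=18 [pair 0] h(82,78)=(82*31+78)%997=626 [pair 1] h(63,63)=(63*31+63)%997=22 [pair 2] -> [18, 626, 22]
  Sibling for proof at L0: 78
L2: h(18,626)=(18*31+626)%997=187 [pair 0] h(22,22)=(22*31+22)%997=704 [pair 1] -> [187, 704]
  Sibling for proof at L1: 18
L3: h(187,704)=(187*31+704)%997=519 [pair 0] -> [519]
  Sibling for proof at L2: 704
Root: 519
Proof path (sibling hashes from leaf to root): [78, 18, 704]

Answer: 78 18 704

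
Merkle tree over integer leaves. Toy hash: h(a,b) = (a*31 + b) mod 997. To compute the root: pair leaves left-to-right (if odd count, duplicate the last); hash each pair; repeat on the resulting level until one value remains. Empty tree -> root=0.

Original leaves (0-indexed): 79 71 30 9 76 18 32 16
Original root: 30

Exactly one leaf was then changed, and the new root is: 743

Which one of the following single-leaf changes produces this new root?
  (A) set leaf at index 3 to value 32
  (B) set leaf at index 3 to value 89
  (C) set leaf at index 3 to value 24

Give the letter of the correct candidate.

Original leaves: [79, 71, 30, 9, 76, 18, 32, 16]
Target new root: 743
Try each candidate change and compute the resulting root:
Candidate A: set leaf[3] = 32 -> leaves = [79, 71, 30, 32, 76, 18, 32, 16]
  L0: [79, 71, 30, 32, 76, 18, 32, 16]
  L1: h(79,71)=(79*31+71)%997=526 h(30,32)=(30*31+32)%997=962 h(76,18)=(76*31+18)%997=380 h(32,16)=(32*31+16)%997=11 -> [526, 962, 380, 11]
  L2: h(526,962)=(526*31+962)%997=319 h(380,11)=(380*31+11)%997=824 -> [319, 824]
  L3: h(319,824)=(319*31+824)%997=743 -> [743]
  root = 743 == target 743  ** MATCH **
Candidate B: set leaf[3] = 89 -> leaves = [79, 71, 30, 89, 76, 18, 32, 16]
  L0: [79, 71, 30, 89, 76, 18, 32, 16]
  L1: h(79,71)=(79*31+71)%997=526 h(30,89)=(30*31+89)%997=22 h(76,18)=(76*31+18)%997=380 h(32,16)=(32*31+16)%997=11 -> [526, 22, 380, 11]
  L2: h(526,22)=(526*31+22)%997=376 h(380,11)=(380*31+11)%997=824 -> [376, 824]
  L3: h(376,824)=(376*31+824)%997=516 -> [516]
  root = 516 != target 743
Candidate C: set leaf[3] = 24 -> leaves = [79, 71, 30, 24, 76, 18, 32, 16]
  L0: [79, 71, 30, 24, 76, 18, 32, 16]
  L1: h(79,71)=(79*31+71)%997=526 h(30,24)=(30*31+24)%997=954 h(76,18)=(76*31+18)%997=380 h(32,16)=(32*31+16)%997=11 -> [526, 954, 380, 11]
  L2: h(526,954)=(526*31+954)%997=311 h(380,11)=(380*31+11)%997=824 -> [311, 824]
  L3: h(311,824)=(311*31+824)%997=495 -> [495]
  root = 495 != target 743
Candidate A produces the target root.

Answer: A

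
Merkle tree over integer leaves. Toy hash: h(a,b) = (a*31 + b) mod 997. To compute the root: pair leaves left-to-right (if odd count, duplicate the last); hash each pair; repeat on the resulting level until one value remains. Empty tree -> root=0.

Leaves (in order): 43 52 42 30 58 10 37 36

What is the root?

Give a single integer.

Answer: 807

Derivation:
L0: [43, 52, 42, 30, 58, 10, 37, 36]
L1: h(43,52)=(43*31+52)%997=388 h(42,30)=(42*31+30)%997=335 h(58,10)=(58*31+10)%997=811 h(37,36)=(37*31+36)%997=186 -> [388, 335, 811, 186]
L2: h(388,335)=(388*31+335)%997=399 h(811,186)=(811*31+186)%997=402 -> [399, 402]
L3: h(399,402)=(399*31+402)%997=807 -> [807]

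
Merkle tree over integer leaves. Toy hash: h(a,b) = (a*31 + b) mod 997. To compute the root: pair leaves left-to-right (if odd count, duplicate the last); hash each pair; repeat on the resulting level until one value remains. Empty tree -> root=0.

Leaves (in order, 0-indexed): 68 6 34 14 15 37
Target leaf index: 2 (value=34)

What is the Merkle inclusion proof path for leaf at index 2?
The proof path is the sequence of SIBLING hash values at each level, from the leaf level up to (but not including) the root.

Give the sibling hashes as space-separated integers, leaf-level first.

L0 (leaves): [68, 6, 34, 14, 15, 37], target index=2
L1: h(68,6)=(68*31+6)%997=120 [pair 0] h(34,14)=(34*31+14)%997=71 [pair 1] h(15,37)=(15*31+37)%997=502 [pair 2] -> [120, 71, 502]
  Sibling for proof at L0: 14
L2: h(120,71)=(120*31+71)%997=800 [pair 0] h(502,502)=(502*31+502)%997=112 [pair 1] -> [800, 112]
  Sibling for proof at L1: 120
L3: h(800,112)=(800*31+112)%997=984 [pair 0] -> [984]
  Sibling for proof at L2: 112
Root: 984
Proof path (sibling hashes from leaf to root): [14, 120, 112]

Answer: 14 120 112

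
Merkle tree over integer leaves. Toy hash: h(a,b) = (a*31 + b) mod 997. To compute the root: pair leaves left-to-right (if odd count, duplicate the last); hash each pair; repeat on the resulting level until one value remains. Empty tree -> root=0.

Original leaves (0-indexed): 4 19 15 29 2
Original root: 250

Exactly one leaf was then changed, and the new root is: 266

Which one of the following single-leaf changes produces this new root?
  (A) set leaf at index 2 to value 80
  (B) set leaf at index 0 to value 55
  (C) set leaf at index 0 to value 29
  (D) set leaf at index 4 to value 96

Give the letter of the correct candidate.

Original leaves: [4, 19, 15, 29, 2]
Target new root: 266
Try each candidate change and compute the resulting root:
Candidate A: set leaf[2] = 80 -> leaves = [4, 19, 80, 29, 2]
  L0: [4, 19, 80, 29, 2]
  L1: h(4,19)=(4*31+19)%997=143 h(80,29)=(80*31+29)%997=515 h(2,2)=(2*31+2)%997=64 -> [143, 515, 64]
  L2: h(143,515)=(143*31+515)%997=960 h(64,64)=(64*31+64)%997=54 -> [960, 54]
  L3: h(960,54)=(960*31+54)%997=901 -> [901]
  root = 901 != target 266
Candidate B: set leaf[0] = 55 -> leaves = [55, 19, 15, 29, 2]
  L0: [55, 19, 15, 29, 2]
  L1: h(55,19)=(55*31+19)%997=727 h(15,29)=(15*31+29)%997=494 h(2,2)=(2*31+2)%997=64 -> [727, 494, 64]
  L2: h(727,494)=(727*31+494)%997=100 h(64,64)=(64*31+64)%997=54 -> [100, 54]
  L3: h(100,54)=(100*31+54)%997=163 -> [163]
  root = 163 != target 266
Candidate C: set leaf[0] = 29 -> leaves = [29, 19, 15, 29, 2]
  L0: [29, 19, 15, 29, 2]
  L1: h(29,19)=(29*31+19)%997=918 h(15,29)=(15*31+29)%997=494 h(2,2)=(2*31+2)%997=64 -> [918, 494, 64]
  L2: h(918,494)=(918*31+494)%997=39 h(64,64)=(64*31+64)%997=54 -> [39, 54]
  L3: h(39,54)=(39*31+54)%997=266 -> [266]
  root = 266 == target 266  ** MATCH **
Candidate D: set leaf[4] = 96 -> leaves = [4, 19, 15, 29, 96]
  L0: [4, 19, 15, 29, 96]
  L1: h(4,19)=(4*31+19)%997=143 h(15,29)=(15*31+29)%997=494 h(96,96)=(96*31+96)%997=81 -> [143, 494, 81]
  L2: h(143,494)=(143*31+494)%997=939 h(81,81)=(81*31+81)%997=598 -> [939, 598]
  L3: h(939,598)=(939*31+598)%997=794 -> [794]
  root = 794 != target 266
Candidate C produces the target root.

Answer: C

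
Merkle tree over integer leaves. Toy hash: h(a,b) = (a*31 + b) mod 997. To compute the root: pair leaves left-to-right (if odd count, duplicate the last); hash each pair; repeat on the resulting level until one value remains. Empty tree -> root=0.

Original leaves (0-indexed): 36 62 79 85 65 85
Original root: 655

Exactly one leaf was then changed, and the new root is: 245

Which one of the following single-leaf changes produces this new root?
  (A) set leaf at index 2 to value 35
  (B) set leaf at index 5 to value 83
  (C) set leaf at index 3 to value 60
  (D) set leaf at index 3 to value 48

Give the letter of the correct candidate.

Answer: A

Derivation:
Original leaves: [36, 62, 79, 85, 65, 85]
Target new root: 245
Try each candidate change and compute the resulting root:
Candidate A: set leaf[2] = 35 -> leaves = [36, 62, 35, 85, 65, 85]
  L0: [36, 62, 35, 85, 65, 85]
  L1: h(36,62)=(36*31+62)%997=181 h(35,85)=(35*31+85)%997=173 h(65,85)=(65*31+85)%997=106 -> [181, 173, 106]
  L2: h(181,173)=(181*31+173)%997=799 h(106,106)=(106*31+106)%997=401 -> [799, 401]
  L3: h(799,401)=(799*31+401)%997=245 -> [245]
  root = 245 == target 245  ** MATCH **
Candidate B: set leaf[5] = 83 -> leaves = [36, 62, 79, 85, 65, 83]
  L0: [36, 62, 79, 85, 65, 83]
  L1: h(36,62)=(36*31+62)%997=181 h(79,85)=(79*31+85)%997=540 h(65,83)=(65*31+83)%997=104 -> [181, 540, 104]
  L2: h(181,540)=(181*31+540)%997=169 h(104,104)=(104*31+104)%997=337 -> [169, 337]
  L3: h(169,337)=(169*31+337)%997=591 -> [591]
  root = 591 != target 245
Candidate C: set leaf[3] = 60 -> leaves = [36, 62, 79, 60, 65, 85]
  L0: [36, 62, 79, 60, 65, 85]
  L1: h(36,62)=(36*31+62)%997=181 h(79,60)=(79*31+60)%997=515 h(65,85)=(65*31+85)%997=106 -> [181, 515, 106]
  L2: h(181,515)=(181*31+515)%997=144 h(106,106)=(106*31+106)%997=401 -> [144, 401]
  L3: h(144,401)=(144*31+401)%997=877 -> [877]
  root = 877 != target 245
Candidate D: set leaf[3] = 48 -> leaves = [36, 62, 79, 48, 65, 85]
  L0: [36, 62, 79, 48, 65, 85]
  L1: h(36,62)=(36*31+62)%997=181 h(79,48)=(79*31+48)%997=503 h(65,85)=(65*31+85)%997=106 -> [181, 503, 106]
  L2: h(181,503)=(181*31+503)%997=132 h(106,106)=(106*31+106)%997=401 -> [132, 401]
  L3: h(132,401)=(132*31+401)%997=505 -> [505]
  root = 505 != target 245
Candidate A produces the target root.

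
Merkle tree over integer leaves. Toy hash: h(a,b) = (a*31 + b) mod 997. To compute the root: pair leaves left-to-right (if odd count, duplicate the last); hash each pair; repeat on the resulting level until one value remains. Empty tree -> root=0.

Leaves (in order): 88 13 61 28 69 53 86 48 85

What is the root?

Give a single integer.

Answer: 445

Derivation:
L0: [88, 13, 61, 28, 69, 53, 86, 48, 85]
L1: h(88,13)=(88*31+13)%997=747 h(61,28)=(61*31+28)%997=922 h(69,53)=(69*31+53)%997=198 h(86,48)=(86*31+48)%997=720 h(85,85)=(85*31+85)%997=726 -> [747, 922, 198, 720, 726]
L2: h(747,922)=(747*31+922)%997=151 h(198,720)=(198*31+720)%997=876 h(726,726)=(726*31+726)%997=301 -> [151, 876, 301]
L3: h(151,876)=(151*31+876)%997=572 h(301,301)=(301*31+301)%997=659 -> [572, 659]
L4: h(572,659)=(572*31+659)%997=445 -> [445]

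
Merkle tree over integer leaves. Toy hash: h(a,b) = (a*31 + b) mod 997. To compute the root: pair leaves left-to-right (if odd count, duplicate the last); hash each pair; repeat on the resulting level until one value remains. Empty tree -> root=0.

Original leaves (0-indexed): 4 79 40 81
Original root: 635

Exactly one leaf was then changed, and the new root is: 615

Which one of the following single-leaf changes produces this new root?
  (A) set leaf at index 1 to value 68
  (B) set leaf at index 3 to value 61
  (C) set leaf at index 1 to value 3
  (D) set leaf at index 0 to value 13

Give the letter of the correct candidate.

Answer: B

Derivation:
Original leaves: [4, 79, 40, 81]
Target new root: 615
Try each candidate change and compute the resulting root:
Candidate A: set leaf[1] = 68 -> leaves = [4, 68, 40, 81]
  L0: [4, 68, 40, 81]
  L1: h(4,68)=(4*31+68)%997=192 h(40,81)=(40*31+81)%997=324 -> [192, 324]
  L2: h(192,324)=(192*31+324)%997=294 -> [294]
  root = 294 != target 615
Candidate B: set leaf[3] = 61 -> leaves = [4, 79, 40, 61]
  L0: [4, 79, 40, 61]
  L1: h(4,79)=(4*31+79)%997=203 h(40,61)=(40*31+61)%997=304 -> [203, 304]
  L2: h(203,304)=(203*31+304)%997=615 -> [615]
  root = 615 == target 615  ** MATCH **
Candidate C: set leaf[1] = 3 -> leaves = [4, 3, 40, 81]
  L0: [4, 3, 40, 81]
  L1: h(4,3)=(4*31+3)%997=127 h(40,81)=(40*31+81)%997=324 -> [127, 324]
  L2: h(127,324)=(127*31+324)%997=273 -> [273]
  root = 273 != target 615
Candidate D: set leaf[0] = 13 -> leaves = [13, 79, 40, 81]
  L0: [13, 79, 40, 81]
  L1: h(13,79)=(13*31+79)%997=482 h(40,81)=(40*31+81)%997=324 -> [482, 324]
  L2: h(482,324)=(482*31+324)%997=311 -> [311]
  root = 311 != target 615
Candidate B produces the target root.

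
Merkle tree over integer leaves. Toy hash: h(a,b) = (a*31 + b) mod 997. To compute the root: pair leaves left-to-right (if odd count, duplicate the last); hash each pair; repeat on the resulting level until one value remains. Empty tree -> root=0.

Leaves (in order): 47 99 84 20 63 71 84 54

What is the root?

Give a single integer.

L0: [47, 99, 84, 20, 63, 71, 84, 54]
L1: h(47,99)=(47*31+99)%997=559 h(84,20)=(84*31+20)%997=630 h(63,71)=(63*31+71)%997=30 h(84,54)=(84*31+54)%997=664 -> [559, 630, 30, 664]
L2: h(559,630)=(559*31+630)%997=13 h(30,664)=(30*31+664)%997=597 -> [13, 597]
L3: h(13,597)=(13*31+597)%997=3 -> [3]

Answer: 3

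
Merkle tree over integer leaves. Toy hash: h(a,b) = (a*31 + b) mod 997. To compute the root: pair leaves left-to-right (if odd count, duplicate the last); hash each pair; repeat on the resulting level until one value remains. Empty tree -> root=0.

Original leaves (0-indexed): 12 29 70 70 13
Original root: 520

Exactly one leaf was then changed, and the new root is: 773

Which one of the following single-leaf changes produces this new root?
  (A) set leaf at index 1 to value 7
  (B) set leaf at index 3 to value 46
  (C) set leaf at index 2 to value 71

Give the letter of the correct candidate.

Original leaves: [12, 29, 70, 70, 13]
Target new root: 773
Try each candidate change and compute the resulting root:
Candidate A: set leaf[1] = 7 -> leaves = [12, 7, 70, 70, 13]
  L0: [12, 7, 70, 70, 13]
  L1: h(12,7)=(12*31+7)%997=379 h(70,70)=(70*31+70)%997=246 h(13,13)=(13*31+13)%997=416 -> [379, 246, 416]
  L2: h(379,246)=(379*31+246)%997=31 h(416,416)=(416*31+416)%997=351 -> [31, 351]
  L3: h(31,351)=(31*31+351)%997=315 -> [315]
  root = 315 != target 773
Candidate B: set leaf[3] = 46 -> leaves = [12, 29, 70, 46, 13]
  L0: [12, 29, 70, 46, 13]
  L1: h(12,29)=(12*31+29)%997=401 h(70,46)=(70*31+46)%997=222 h(13,13)=(13*31+13)%997=416 -> [401, 222, 416]
  L2: h(401,222)=(401*31+222)%997=689 h(416,416)=(416*31+416)%997=351 -> [689, 351]
  L3: h(689,351)=(689*31+351)%997=773 -> [773]
  root = 773 == target 773  ** MATCH **
Candidate C: set leaf[2] = 71 -> leaves = [12, 29, 71, 70, 13]
  L0: [12, 29, 71, 70, 13]
  L1: h(12,29)=(12*31+29)%997=401 h(71,70)=(71*31+70)%997=277 h(13,13)=(13*31+13)%997=416 -> [401, 277, 416]
  L2: h(401,277)=(401*31+277)%997=744 h(416,416)=(416*31+416)%997=351 -> [744, 351]
  L3: h(744,351)=(744*31+351)%997=484 -> [484]
  root = 484 != target 773
Candidate B produces the target root.

Answer: B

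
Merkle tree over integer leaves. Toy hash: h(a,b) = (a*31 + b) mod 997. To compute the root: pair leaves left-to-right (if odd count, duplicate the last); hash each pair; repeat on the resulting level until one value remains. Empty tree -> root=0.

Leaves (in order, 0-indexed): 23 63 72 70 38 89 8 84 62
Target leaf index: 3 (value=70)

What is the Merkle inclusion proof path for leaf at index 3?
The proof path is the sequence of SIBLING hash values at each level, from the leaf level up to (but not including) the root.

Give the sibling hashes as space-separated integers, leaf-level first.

L0 (leaves): [23, 63, 72, 70, 38, 89, 8, 84, 62], target index=3
L1: h(23,63)=(23*31+63)%997=776 [pair 0] h(72,70)=(72*31+70)%997=308 [pair 1] h(38,89)=(38*31+89)%997=270 [pair 2] h(8,84)=(8*31+84)%997=332 [pair 3] h(62,62)=(62*31+62)%997=987 [pair 4] -> [776, 308, 270, 332, 987]
  Sibling for proof at L0: 72
L2: h(776,308)=(776*31+308)%997=436 [pair 0] h(270,332)=(270*31+332)%997=726 [pair 1] h(987,987)=(987*31+987)%997=677 [pair 2] -> [436, 726, 677]
  Sibling for proof at L1: 776
L3: h(436,726)=(436*31+726)%997=284 [pair 0] h(677,677)=(677*31+677)%997=727 [pair 1] -> [284, 727]
  Sibling for proof at L2: 726
L4: h(284,727)=(284*31+727)%997=558 [pair 0] -> [558]
  Sibling for proof at L3: 727
Root: 558
Proof path (sibling hashes from leaf to root): [72, 776, 726, 727]

Answer: 72 776 726 727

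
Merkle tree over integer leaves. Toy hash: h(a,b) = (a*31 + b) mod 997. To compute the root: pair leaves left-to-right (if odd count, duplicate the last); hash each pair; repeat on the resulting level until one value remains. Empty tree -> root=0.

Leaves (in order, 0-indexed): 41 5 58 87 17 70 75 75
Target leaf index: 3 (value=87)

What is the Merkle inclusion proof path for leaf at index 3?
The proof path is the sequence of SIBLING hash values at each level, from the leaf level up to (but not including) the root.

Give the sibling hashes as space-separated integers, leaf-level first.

L0 (leaves): [41, 5, 58, 87, 17, 70, 75, 75], target index=3
L1: h(41,5)=(41*31+5)%997=279 [pair 0] h(58,87)=(58*31+87)%997=888 [pair 1] h(17,70)=(17*31+70)%997=597 [pair 2] h(75,75)=(75*31+75)%997=406 [pair 3] -> [279, 888, 597, 406]
  Sibling for proof at L0: 58
L2: h(279,888)=(279*31+888)%997=564 [pair 0] h(597,406)=(597*31+406)%997=967 [pair 1] -> [564, 967]
  Sibling for proof at L1: 279
L3: h(564,967)=(564*31+967)%997=505 [pair 0] -> [505]
  Sibling for proof at L2: 967
Root: 505
Proof path (sibling hashes from leaf to root): [58, 279, 967]

Answer: 58 279 967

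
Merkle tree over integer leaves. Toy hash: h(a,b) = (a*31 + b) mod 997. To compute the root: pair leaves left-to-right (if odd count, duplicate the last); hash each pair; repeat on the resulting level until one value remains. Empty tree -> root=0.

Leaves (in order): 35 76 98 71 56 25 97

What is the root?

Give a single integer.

Answer: 614

Derivation:
L0: [35, 76, 98, 71, 56, 25, 97]
L1: h(35,76)=(35*31+76)%997=164 h(98,71)=(98*31+71)%997=118 h(56,25)=(56*31+25)%997=764 h(97,97)=(97*31+97)%997=113 -> [164, 118, 764, 113]
L2: h(164,118)=(164*31+118)%997=217 h(764,113)=(764*31+113)%997=866 -> [217, 866]
L3: h(217,866)=(217*31+866)%997=614 -> [614]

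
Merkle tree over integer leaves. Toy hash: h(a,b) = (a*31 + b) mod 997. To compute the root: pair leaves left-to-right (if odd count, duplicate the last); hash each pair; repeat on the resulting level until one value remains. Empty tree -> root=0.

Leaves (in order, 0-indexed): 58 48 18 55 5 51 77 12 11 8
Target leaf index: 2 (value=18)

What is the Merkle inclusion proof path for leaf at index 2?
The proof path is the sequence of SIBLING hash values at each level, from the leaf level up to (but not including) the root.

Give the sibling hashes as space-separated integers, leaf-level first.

Answer: 55 849 809 450

Derivation:
L0 (leaves): [58, 48, 18, 55, 5, 51, 77, 12, 11, 8], target index=2
L1: h(58,48)=(58*31+48)%997=849 [pair 0] h(18,55)=(18*31+55)%997=613 [pair 1] h(5,51)=(5*31+51)%997=206 [pair 2] h(77,12)=(77*31+12)%997=405 [pair 3] h(11,8)=(11*31+8)%997=349 [pair 4] -> [849, 613, 206, 405, 349]
  Sibling for proof at L0: 55
L2: h(849,613)=(849*31+613)%997=13 [pair 0] h(206,405)=(206*31+405)%997=809 [pair 1] h(349,349)=(349*31+349)%997=201 [pair 2] -> [13, 809, 201]
  Sibling for proof at L1: 849
L3: h(13,809)=(13*31+809)%997=215 [pair 0] h(201,201)=(201*31+201)%997=450 [pair 1] -> [215, 450]
  Sibling for proof at L2: 809
L4: h(215,450)=(215*31+450)%997=136 [pair 0] -> [136]
  Sibling for proof at L3: 450
Root: 136
Proof path (sibling hashes from leaf to root): [55, 849, 809, 450]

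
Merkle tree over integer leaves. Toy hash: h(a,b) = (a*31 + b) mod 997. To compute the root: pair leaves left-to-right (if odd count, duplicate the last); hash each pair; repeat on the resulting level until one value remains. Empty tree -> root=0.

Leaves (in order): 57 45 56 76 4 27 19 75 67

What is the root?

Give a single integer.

L0: [57, 45, 56, 76, 4, 27, 19, 75, 67]
L1: h(57,45)=(57*31+45)%997=815 h(56,76)=(56*31+76)%997=815 h(4,27)=(4*31+27)%997=151 h(19,75)=(19*31+75)%997=664 h(67,67)=(67*31+67)%997=150 -> [815, 815, 151, 664, 150]
L2: h(815,815)=(815*31+815)%997=158 h(151,664)=(151*31+664)%997=360 h(150,150)=(150*31+150)%997=812 -> [158, 360, 812]
L3: h(158,360)=(158*31+360)%997=273 h(812,812)=(812*31+812)%997=62 -> [273, 62]
L4: h(273,62)=(273*31+62)%997=549 -> [549]

Answer: 549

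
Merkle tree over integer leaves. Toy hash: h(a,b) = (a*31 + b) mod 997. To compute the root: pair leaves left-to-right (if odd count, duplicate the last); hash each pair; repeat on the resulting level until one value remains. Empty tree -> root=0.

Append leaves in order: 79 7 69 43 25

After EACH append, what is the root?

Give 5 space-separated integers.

After append 79 (leaves=[79]):
  L0: [79]
  root=79
After append 7 (leaves=[79, 7]):
  L0: [79, 7]
  L1: h(79,7)=(79*31+7)%997=462 -> [462]
  root=462
After append 69 (leaves=[79, 7, 69]):
  L0: [79, 7, 69]
  L1: h(79,7)=(79*31+7)%997=462 h(69,69)=(69*31+69)%997=214 -> [462, 214]
  L2: h(462,214)=(462*31+214)%997=578 -> [578]
  root=578
After append 43 (leaves=[79, 7, 69, 43]):
  L0: [79, 7, 69, 43]
  L1: h(79,7)=(79*31+7)%997=462 h(69,43)=(69*31+43)%997=188 -> [462, 188]
  L2: h(462,188)=(462*31+188)%997=552 -> [552]
  root=552
After append 25 (leaves=[79, 7, 69, 43, 25]):
  L0: [79, 7, 69, 43, 25]
  L1: h(79,7)=(79*31+7)%997=462 h(69,43)=(69*31+43)%997=188 h(25,25)=(25*31+25)%997=800 -> [462, 188, 800]
  L2: h(462,188)=(462*31+188)%997=552 h(800,800)=(800*31+800)%997=675 -> [552, 675]
  L3: h(552,675)=(552*31+675)%997=838 -> [838]
  root=838

Answer: 79 462 578 552 838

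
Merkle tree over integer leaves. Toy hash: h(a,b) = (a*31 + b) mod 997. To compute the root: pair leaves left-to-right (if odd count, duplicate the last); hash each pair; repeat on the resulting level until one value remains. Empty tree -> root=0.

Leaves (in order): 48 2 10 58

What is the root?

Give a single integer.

Answer: 696

Derivation:
L0: [48, 2, 10, 58]
L1: h(48,2)=(48*31+2)%997=493 h(10,58)=(10*31+58)%997=368 -> [493, 368]
L2: h(493,368)=(493*31+368)%997=696 -> [696]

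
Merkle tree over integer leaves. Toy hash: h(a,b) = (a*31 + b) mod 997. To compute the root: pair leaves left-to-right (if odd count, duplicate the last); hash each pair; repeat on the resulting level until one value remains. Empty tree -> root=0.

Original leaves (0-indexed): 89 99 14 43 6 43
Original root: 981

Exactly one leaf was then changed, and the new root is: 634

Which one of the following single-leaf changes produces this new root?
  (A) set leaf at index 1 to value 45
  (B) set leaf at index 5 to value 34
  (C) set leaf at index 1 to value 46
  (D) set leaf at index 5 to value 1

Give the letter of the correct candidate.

Original leaves: [89, 99, 14, 43, 6, 43]
Target new root: 634
Try each candidate change and compute the resulting root:
Candidate A: set leaf[1] = 45 -> leaves = [89, 45, 14, 43, 6, 43]
  L0: [89, 45, 14, 43, 6, 43]
  L1: h(89,45)=(89*31+45)%997=810 h(14,43)=(14*31+43)%997=477 h(6,43)=(6*31+43)%997=229 -> [810, 477, 229]
  L2: h(810,477)=(810*31+477)%997=662 h(229,229)=(229*31+229)%997=349 -> [662, 349]
  L3: h(662,349)=(662*31+349)%997=931 -> [931]
  root = 931 != target 634
Candidate B: set leaf[5] = 34 -> leaves = [89, 99, 14, 43, 6, 34]
  L0: [89, 99, 14, 43, 6, 34]
  L1: h(89,99)=(89*31+99)%997=864 h(14,43)=(14*31+43)%997=477 h(6,34)=(6*31+34)%997=220 -> [864, 477, 220]
  L2: h(864,477)=(864*31+477)%997=342 h(220,220)=(220*31+220)%997=61 -> [342, 61]
  L3: h(342,61)=(342*31+61)%997=693 -> [693]
  root = 693 != target 634
Candidate C: set leaf[1] = 46 -> leaves = [89, 46, 14, 43, 6, 43]
  L0: [89, 46, 14, 43, 6, 43]
  L1: h(89,46)=(89*31+46)%997=811 h(14,43)=(14*31+43)%997=477 h(6,43)=(6*31+43)%997=229 -> [811, 477, 229]
  L2: h(811,477)=(811*31+477)%997=693 h(229,229)=(229*31+229)%997=349 -> [693, 349]
  L3: h(693,349)=(693*31+349)%997=895 -> [895]
  root = 895 != target 634
Candidate D: set leaf[5] = 1 -> leaves = [89, 99, 14, 43, 6, 1]
  L0: [89, 99, 14, 43, 6, 1]
  L1: h(89,99)=(89*31+99)%997=864 h(14,43)=(14*31+43)%997=477 h(6,1)=(6*31+1)%997=187 -> [864, 477, 187]
  L2: h(864,477)=(864*31+477)%997=342 h(187,187)=(187*31+187)%997=2 -> [342, 2]
  L3: h(342,2)=(342*31+2)%997=634 -> [634]
  root = 634 == target 634  ** MATCH **
Candidate D produces the target root.

Answer: D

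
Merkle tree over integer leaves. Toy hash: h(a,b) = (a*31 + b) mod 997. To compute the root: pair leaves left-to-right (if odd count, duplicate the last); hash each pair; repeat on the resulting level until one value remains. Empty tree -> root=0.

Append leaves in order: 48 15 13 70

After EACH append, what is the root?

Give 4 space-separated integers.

After append 48 (leaves=[48]):
  L0: [48]
  root=48
After append 15 (leaves=[48, 15]):
  L0: [48, 15]
  L1: h(48,15)=(48*31+15)%997=506 -> [506]
  root=506
After append 13 (leaves=[48, 15, 13]):
  L0: [48, 15, 13]
  L1: h(48,15)=(48*31+15)%997=506 h(13,13)=(13*31+13)%997=416 -> [506, 416]
  L2: h(506,416)=(506*31+416)%997=150 -> [150]
  root=150
After append 70 (leaves=[48, 15, 13, 70]):
  L0: [48, 15, 13, 70]
  L1: h(48,15)=(48*31+15)%997=506 h(13,70)=(13*31+70)%997=473 -> [506, 473]
  L2: h(506,473)=(506*31+473)%997=207 -> [207]
  root=207

Answer: 48 506 150 207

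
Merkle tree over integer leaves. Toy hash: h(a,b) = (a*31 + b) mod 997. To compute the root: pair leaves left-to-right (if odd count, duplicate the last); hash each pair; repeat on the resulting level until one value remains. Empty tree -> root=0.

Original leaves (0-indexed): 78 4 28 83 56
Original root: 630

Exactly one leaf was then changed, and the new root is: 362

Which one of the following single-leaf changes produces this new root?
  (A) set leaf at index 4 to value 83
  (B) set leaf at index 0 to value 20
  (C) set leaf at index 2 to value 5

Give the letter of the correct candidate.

Answer: A

Derivation:
Original leaves: [78, 4, 28, 83, 56]
Target new root: 362
Try each candidate change and compute the resulting root:
Candidate A: set leaf[4] = 83 -> leaves = [78, 4, 28, 83, 83]
  L0: [78, 4, 28, 83, 83]
  L1: h(78,4)=(78*31+4)%997=428 h(28,83)=(28*31+83)%997=951 h(83,83)=(83*31+83)%997=662 -> [428, 951, 662]
  L2: h(428,951)=(428*31+951)%997=261 h(662,662)=(662*31+662)%997=247 -> [261, 247]
  L3: h(261,247)=(261*31+247)%997=362 -> [362]
  root = 362 == target 362  ** MATCH **
Candidate B: set leaf[0] = 20 -> leaves = [20, 4, 28, 83, 56]
  L0: [20, 4, 28, 83, 56]
  L1: h(20,4)=(20*31+4)%997=624 h(28,83)=(28*31+83)%997=951 h(56,56)=(56*31+56)%997=795 -> [624, 951, 795]
  L2: h(624,951)=(624*31+951)%997=355 h(795,795)=(795*31+795)%997=515 -> [355, 515]
  L3: h(355,515)=(355*31+515)%997=553 -> [553]
  root = 553 != target 362
Candidate C: set leaf[2] = 5 -> leaves = [78, 4, 5, 83, 56]
  L0: [78, 4, 5, 83, 56]
  L1: h(78,4)=(78*31+4)%997=428 h(5,83)=(5*31+83)%997=238 h(56,56)=(56*31+56)%997=795 -> [428, 238, 795]
  L2: h(428,238)=(428*31+238)%997=545 h(795,795)=(795*31+795)%997=515 -> [545, 515]
  L3: h(545,515)=(545*31+515)%997=461 -> [461]
  root = 461 != target 362
Candidate A produces the target root.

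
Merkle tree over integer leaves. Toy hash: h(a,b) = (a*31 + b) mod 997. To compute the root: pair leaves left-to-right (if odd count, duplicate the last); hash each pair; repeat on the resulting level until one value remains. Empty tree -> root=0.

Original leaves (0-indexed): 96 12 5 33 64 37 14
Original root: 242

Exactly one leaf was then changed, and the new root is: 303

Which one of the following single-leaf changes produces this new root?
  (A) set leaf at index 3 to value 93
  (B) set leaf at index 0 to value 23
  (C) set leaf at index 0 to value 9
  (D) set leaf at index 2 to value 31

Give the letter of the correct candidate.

Original leaves: [96, 12, 5, 33, 64, 37, 14]
Target new root: 303
Try each candidate change and compute the resulting root:
Candidate A: set leaf[3] = 93 -> leaves = [96, 12, 5, 93, 64, 37, 14]
  L0: [96, 12, 5, 93, 64, 37, 14]
  L1: h(96,12)=(96*31+12)%997=994 h(5,93)=(5*31+93)%997=248 h(64,37)=(64*31+37)%997=27 h(14,14)=(14*31+14)%997=448 -> [994, 248, 27, 448]
  L2: h(994,248)=(994*31+248)%997=155 h(27,448)=(27*31+448)%997=288 -> [155, 288]
  L3: h(155,288)=(155*31+288)%997=108 -> [108]
  root = 108 != target 303
Candidate B: set leaf[0] = 23 -> leaves = [23, 12, 5, 33, 64, 37, 14]
  L0: [23, 12, 5, 33, 64, 37, 14]
  L1: h(23,12)=(23*31+12)%997=725 h(5,33)=(5*31+33)%997=188 h(64,37)=(64*31+37)%997=27 h(14,14)=(14*31+14)%997=448 -> [725, 188, 27, 448]
  L2: h(725,188)=(725*31+188)%997=729 h(27,448)=(27*31+448)%997=288 -> [729, 288]
  L3: h(729,288)=(729*31+288)%997=953 -> [953]
  root = 953 != target 303
Candidate C: set leaf[0] = 9 -> leaves = [9, 12, 5, 33, 64, 37, 14]
  L0: [9, 12, 5, 33, 64, 37, 14]
  L1: h(9,12)=(9*31+12)%997=291 h(5,33)=(5*31+33)%997=188 h(64,37)=(64*31+37)%997=27 h(14,14)=(14*31+14)%997=448 -> [291, 188, 27, 448]
  L2: h(291,188)=(291*31+188)%997=236 h(27,448)=(27*31+448)%997=288 -> [236, 288]
  L3: h(236,288)=(236*31+288)%997=625 -> [625]
  root = 625 != target 303
Candidate D: set leaf[2] = 31 -> leaves = [96, 12, 31, 33, 64, 37, 14]
  L0: [96, 12, 31, 33, 64, 37, 14]
  L1: h(96,12)=(96*31+12)%997=994 h(31,33)=(31*31+33)%997=994 h(64,37)=(64*31+37)%997=27 h(14,14)=(14*31+14)%997=448 -> [994, 994, 27, 448]
  L2: h(994,994)=(994*31+994)%997=901 h(27,448)=(27*31+448)%997=288 -> [901, 288]
  L3: h(901,288)=(901*31+288)%997=303 -> [303]
  root = 303 == target 303  ** MATCH **
Candidate D produces the target root.

Answer: D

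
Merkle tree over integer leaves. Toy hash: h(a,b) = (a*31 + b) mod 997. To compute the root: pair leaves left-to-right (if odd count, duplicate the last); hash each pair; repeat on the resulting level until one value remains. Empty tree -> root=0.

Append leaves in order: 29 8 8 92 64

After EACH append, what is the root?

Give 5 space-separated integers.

After append 29 (leaves=[29]):
  L0: [29]
  root=29
After append 8 (leaves=[29, 8]):
  L0: [29, 8]
  L1: h(29,8)=(29*31+8)%997=907 -> [907]
  root=907
After append 8 (leaves=[29, 8, 8]):
  L0: [29, 8, 8]
  L1: h(29,8)=(29*31+8)%997=907 h(8,8)=(8*31+8)%997=256 -> [907, 256]
  L2: h(907,256)=(907*31+256)%997=457 -> [457]
  root=457
After append 92 (leaves=[29, 8, 8, 92]):
  L0: [29, 8, 8, 92]
  L1: h(29,8)=(29*31+8)%997=907 h(8,92)=(8*31+92)%997=340 -> [907, 340]
  L2: h(907,340)=(907*31+340)%997=541 -> [541]
  root=541
After append 64 (leaves=[29, 8, 8, 92, 64]):
  L0: [29, 8, 8, 92, 64]
  L1: h(29,8)=(29*31+8)%997=907 h(8,92)=(8*31+92)%997=340 h(64,64)=(64*31+64)%997=54 -> [907, 340, 54]
  L2: h(907,340)=(907*31+340)%997=541 h(54,54)=(54*31+54)%997=731 -> [541, 731]
  L3: h(541,731)=(541*31+731)%997=553 -> [553]
  root=553

Answer: 29 907 457 541 553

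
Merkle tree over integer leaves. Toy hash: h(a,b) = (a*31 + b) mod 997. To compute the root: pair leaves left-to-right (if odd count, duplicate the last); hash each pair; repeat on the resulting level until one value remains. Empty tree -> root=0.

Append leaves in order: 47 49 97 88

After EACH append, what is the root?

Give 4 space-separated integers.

Answer: 47 509 937 928

Derivation:
After append 47 (leaves=[47]):
  L0: [47]
  root=47
After append 49 (leaves=[47, 49]):
  L0: [47, 49]
  L1: h(47,49)=(47*31+49)%997=509 -> [509]
  root=509
After append 97 (leaves=[47, 49, 97]):
  L0: [47, 49, 97]
  L1: h(47,49)=(47*31+49)%997=509 h(97,97)=(97*31+97)%997=113 -> [509, 113]
  L2: h(509,113)=(509*31+113)%997=937 -> [937]
  root=937
After append 88 (leaves=[47, 49, 97, 88]):
  L0: [47, 49, 97, 88]
  L1: h(47,49)=(47*31+49)%997=509 h(97,88)=(97*31+88)%997=104 -> [509, 104]
  L2: h(509,104)=(509*31+104)%997=928 -> [928]
  root=928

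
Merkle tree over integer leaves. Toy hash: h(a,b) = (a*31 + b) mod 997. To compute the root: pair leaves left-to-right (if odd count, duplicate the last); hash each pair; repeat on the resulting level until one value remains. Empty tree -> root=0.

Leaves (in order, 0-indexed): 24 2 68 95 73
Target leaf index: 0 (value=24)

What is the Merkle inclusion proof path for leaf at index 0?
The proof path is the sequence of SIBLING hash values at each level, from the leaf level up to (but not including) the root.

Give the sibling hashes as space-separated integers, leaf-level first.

L0 (leaves): [24, 2, 68, 95, 73], target index=0
L1: h(24,2)=(24*31+2)%997=746 [pair 0] h(68,95)=(68*31+95)%997=209 [pair 1] h(73,73)=(73*31+73)%997=342 [pair 2] -> [746, 209, 342]
  Sibling for proof at L0: 2
L2: h(746,209)=(746*31+209)%997=404 [pair 0] h(342,342)=(342*31+342)%997=974 [pair 1] -> [404, 974]
  Sibling for proof at L1: 209
L3: h(404,974)=(404*31+974)%997=537 [pair 0] -> [537]
  Sibling for proof at L2: 974
Root: 537
Proof path (sibling hashes from leaf to root): [2, 209, 974]

Answer: 2 209 974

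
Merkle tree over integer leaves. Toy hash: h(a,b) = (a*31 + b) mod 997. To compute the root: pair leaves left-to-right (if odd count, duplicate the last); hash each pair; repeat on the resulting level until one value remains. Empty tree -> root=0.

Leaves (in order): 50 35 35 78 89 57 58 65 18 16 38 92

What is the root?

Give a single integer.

Answer: 950

Derivation:
L0: [50, 35, 35, 78, 89, 57, 58, 65, 18, 16, 38, 92]
L1: h(50,35)=(50*31+35)%997=588 h(35,78)=(35*31+78)%997=166 h(89,57)=(89*31+57)%997=822 h(58,65)=(58*31+65)%997=866 h(18,16)=(18*31+16)%997=574 h(38,92)=(38*31+92)%997=273 -> [588, 166, 822, 866, 574, 273]
L2: h(588,166)=(588*31+166)%997=448 h(822,866)=(822*31+866)%997=426 h(574,273)=(574*31+273)%997=121 -> [448, 426, 121]
L3: h(448,426)=(448*31+426)%997=356 h(121,121)=(121*31+121)%997=881 -> [356, 881]
L4: h(356,881)=(356*31+881)%997=950 -> [950]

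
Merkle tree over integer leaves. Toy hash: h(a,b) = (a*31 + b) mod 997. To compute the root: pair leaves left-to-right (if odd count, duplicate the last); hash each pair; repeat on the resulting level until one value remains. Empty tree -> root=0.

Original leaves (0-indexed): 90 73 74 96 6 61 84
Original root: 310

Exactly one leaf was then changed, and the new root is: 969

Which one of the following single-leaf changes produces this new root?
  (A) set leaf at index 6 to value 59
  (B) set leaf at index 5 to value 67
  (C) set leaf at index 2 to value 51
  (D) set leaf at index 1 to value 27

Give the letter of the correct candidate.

Original leaves: [90, 73, 74, 96, 6, 61, 84]
Target new root: 969
Try each candidate change and compute the resulting root:
Candidate A: set leaf[6] = 59 -> leaves = [90, 73, 74, 96, 6, 61, 59]
  L0: [90, 73, 74, 96, 6, 61, 59]
  L1: h(90,73)=(90*31+73)%997=869 h(74,96)=(74*31+96)%997=396 h(6,61)=(6*31+61)%997=247 h(59,59)=(59*31+59)%997=891 -> [869, 396, 247, 891]
  L2: h(869,396)=(869*31+396)%997=416 h(247,891)=(247*31+891)%997=572 -> [416, 572]
  L3: h(416,572)=(416*31+572)%997=507 -> [507]
  root = 507 != target 969
Candidate B: set leaf[5] = 67 -> leaves = [90, 73, 74, 96, 6, 67, 84]
  L0: [90, 73, 74, 96, 6, 67, 84]
  L1: h(90,73)=(90*31+73)%997=869 h(74,96)=(74*31+96)%997=396 h(6,67)=(6*31+67)%997=253 h(84,84)=(84*31+84)%997=694 -> [869, 396, 253, 694]
  L2: h(869,396)=(869*31+396)%997=416 h(253,694)=(253*31+694)%997=561 -> [416, 561]
  L3: h(416,561)=(416*31+561)%997=496 -> [496]
  root = 496 != target 969
Candidate C: set leaf[2] = 51 -> leaves = [90, 73, 51, 96, 6, 61, 84]
  L0: [90, 73, 51, 96, 6, 61, 84]
  L1: h(90,73)=(90*31+73)%997=869 h(51,96)=(51*31+96)%997=680 h(6,61)=(6*31+61)%997=247 h(84,84)=(84*31+84)%997=694 -> [869, 680, 247, 694]
  L2: h(869,680)=(869*31+680)%997=700 h(247,694)=(247*31+694)%997=375 -> [700, 375]
  L3: h(700,375)=(700*31+375)%997=141 -> [141]
  root = 141 != target 969
Candidate D: set leaf[1] = 27 -> leaves = [90, 27, 74, 96, 6, 61, 84]
  L0: [90, 27, 74, 96, 6, 61, 84]
  L1: h(90,27)=(90*31+27)%997=823 h(74,96)=(74*31+96)%997=396 h(6,61)=(6*31+61)%997=247 h(84,84)=(84*31+84)%997=694 -> [823, 396, 247, 694]
  L2: h(823,396)=(823*31+396)%997=984 h(247,694)=(247*31+694)%997=375 -> [984, 375]
  L3: h(984,375)=(984*31+375)%997=969 -> [969]
  root = 969 == target 969  ** MATCH **
Candidate D produces the target root.

Answer: D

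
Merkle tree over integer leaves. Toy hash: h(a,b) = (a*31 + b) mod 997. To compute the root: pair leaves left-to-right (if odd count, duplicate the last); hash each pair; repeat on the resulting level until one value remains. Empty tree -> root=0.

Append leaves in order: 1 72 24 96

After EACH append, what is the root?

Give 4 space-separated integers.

Answer: 1 103 970 45

Derivation:
After append 1 (leaves=[1]):
  L0: [1]
  root=1
After append 72 (leaves=[1, 72]):
  L0: [1, 72]
  L1: h(1,72)=(1*31+72)%997=103 -> [103]
  root=103
After append 24 (leaves=[1, 72, 24]):
  L0: [1, 72, 24]
  L1: h(1,72)=(1*31+72)%997=103 h(24,24)=(24*31+24)%997=768 -> [103, 768]
  L2: h(103,768)=(103*31+768)%997=970 -> [970]
  root=970
After append 96 (leaves=[1, 72, 24, 96]):
  L0: [1, 72, 24, 96]
  L1: h(1,72)=(1*31+72)%997=103 h(24,96)=(24*31+96)%997=840 -> [103, 840]
  L2: h(103,840)=(103*31+840)%997=45 -> [45]
  root=45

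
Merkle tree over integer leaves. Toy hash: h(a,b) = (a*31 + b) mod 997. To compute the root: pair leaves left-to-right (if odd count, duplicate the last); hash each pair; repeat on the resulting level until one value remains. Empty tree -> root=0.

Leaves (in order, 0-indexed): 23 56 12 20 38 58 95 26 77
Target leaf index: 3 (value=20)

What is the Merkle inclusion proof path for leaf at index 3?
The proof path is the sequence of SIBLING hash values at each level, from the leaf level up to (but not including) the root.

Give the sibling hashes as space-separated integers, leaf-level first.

L0 (leaves): [23, 56, 12, 20, 38, 58, 95, 26, 77], target index=3
L1: h(23,56)=(23*31+56)%997=769 [pair 0] h(12,20)=(12*31+20)%997=392 [pair 1] h(38,58)=(38*31+58)%997=239 [pair 2] h(95,26)=(95*31+26)%997=977 [pair 3] h(77,77)=(77*31+77)%997=470 [pair 4] -> [769, 392, 239, 977, 470]
  Sibling for proof at L0: 12
L2: h(769,392)=(769*31+392)%997=303 [pair 0] h(239,977)=(239*31+977)%997=410 [pair 1] h(470,470)=(470*31+470)%997=85 [pair 2] -> [303, 410, 85]
  Sibling for proof at L1: 769
L3: h(303,410)=(303*31+410)%997=830 [pair 0] h(85,85)=(85*31+85)%997=726 [pair 1] -> [830, 726]
  Sibling for proof at L2: 410
L4: h(830,726)=(830*31+726)%997=534 [pair 0] -> [534]
  Sibling for proof at L3: 726
Root: 534
Proof path (sibling hashes from leaf to root): [12, 769, 410, 726]

Answer: 12 769 410 726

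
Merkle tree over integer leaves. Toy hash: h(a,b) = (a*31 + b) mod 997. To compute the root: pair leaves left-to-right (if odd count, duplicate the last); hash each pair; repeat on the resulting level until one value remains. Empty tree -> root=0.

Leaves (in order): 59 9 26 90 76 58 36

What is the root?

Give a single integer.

L0: [59, 9, 26, 90, 76, 58, 36]
L1: h(59,9)=(59*31+9)%997=841 h(26,90)=(26*31+90)%997=896 h(76,58)=(76*31+58)%997=420 h(36,36)=(36*31+36)%997=155 -> [841, 896, 420, 155]
L2: h(841,896)=(841*31+896)%997=48 h(420,155)=(420*31+155)%997=214 -> [48, 214]
L3: h(48,214)=(48*31+214)%997=705 -> [705]

Answer: 705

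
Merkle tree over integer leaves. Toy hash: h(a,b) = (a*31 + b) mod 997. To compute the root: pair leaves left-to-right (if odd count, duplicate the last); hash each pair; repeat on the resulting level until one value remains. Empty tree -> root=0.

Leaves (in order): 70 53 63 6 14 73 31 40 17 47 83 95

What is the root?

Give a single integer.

L0: [70, 53, 63, 6, 14, 73, 31, 40, 17, 47, 83, 95]
L1: h(70,53)=(70*31+53)%997=229 h(63,6)=(63*31+6)%997=962 h(14,73)=(14*31+73)%997=507 h(31,40)=(31*31+40)%997=4 h(17,47)=(17*31+47)%997=574 h(83,95)=(83*31+95)%997=674 -> [229, 962, 507, 4, 574, 674]
L2: h(229,962)=(229*31+962)%997=85 h(507,4)=(507*31+4)%997=766 h(574,674)=(574*31+674)%997=522 -> [85, 766, 522]
L3: h(85,766)=(85*31+766)%997=410 h(522,522)=(522*31+522)%997=752 -> [410, 752]
L4: h(410,752)=(410*31+752)%997=501 -> [501]

Answer: 501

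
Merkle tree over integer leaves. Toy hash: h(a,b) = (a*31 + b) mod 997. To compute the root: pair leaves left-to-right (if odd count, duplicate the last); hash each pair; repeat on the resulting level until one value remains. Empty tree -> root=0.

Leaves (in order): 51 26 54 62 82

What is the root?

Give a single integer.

Answer: 172

Derivation:
L0: [51, 26, 54, 62, 82]
L1: h(51,26)=(51*31+26)%997=610 h(54,62)=(54*31+62)%997=739 h(82,82)=(82*31+82)%997=630 -> [610, 739, 630]
L2: h(610,739)=(610*31+739)%997=706 h(630,630)=(630*31+630)%997=220 -> [706, 220]
L3: h(706,220)=(706*31+220)%997=172 -> [172]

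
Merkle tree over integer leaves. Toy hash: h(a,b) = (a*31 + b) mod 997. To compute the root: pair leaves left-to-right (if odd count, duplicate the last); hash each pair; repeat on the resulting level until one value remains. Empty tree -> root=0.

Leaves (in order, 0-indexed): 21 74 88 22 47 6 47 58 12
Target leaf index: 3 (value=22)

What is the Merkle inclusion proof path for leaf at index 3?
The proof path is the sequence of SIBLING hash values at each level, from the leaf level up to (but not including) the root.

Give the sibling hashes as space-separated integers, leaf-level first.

L0 (leaves): [21, 74, 88, 22, 47, 6, 47, 58, 12], target index=3
L1: h(21,74)=(21*31+74)%997=725 [pair 0] h(88,22)=(88*31+22)%997=756 [pair 1] h(47,6)=(47*31+6)%997=466 [pair 2] h(47,58)=(47*31+58)%997=518 [pair 3] h(12,12)=(12*31+12)%997=384 [pair 4] -> [725, 756, 466, 518, 384]
  Sibling for proof at L0: 88
L2: h(725,756)=(725*31+756)%997=300 [pair 0] h(466,518)=(466*31+518)%997=9 [pair 1] h(384,384)=(384*31+384)%997=324 [pair 2] -> [300, 9, 324]
  Sibling for proof at L1: 725
L3: h(300,9)=(300*31+9)%997=336 [pair 0] h(324,324)=(324*31+324)%997=398 [pair 1] -> [336, 398]
  Sibling for proof at L2: 9
L4: h(336,398)=(336*31+398)%997=844 [pair 0] -> [844]
  Sibling for proof at L3: 398
Root: 844
Proof path (sibling hashes from leaf to root): [88, 725, 9, 398]

Answer: 88 725 9 398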